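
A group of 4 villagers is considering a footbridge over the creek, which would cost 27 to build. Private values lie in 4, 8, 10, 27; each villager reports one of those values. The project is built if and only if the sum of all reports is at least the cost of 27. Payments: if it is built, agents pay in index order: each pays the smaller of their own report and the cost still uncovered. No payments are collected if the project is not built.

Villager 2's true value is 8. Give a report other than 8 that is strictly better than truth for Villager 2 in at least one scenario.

4

Suppose Villager 1 reports 4, Villager 3 reports 4 and Villager 4 reports 27.
Report 8: project built, pays 8, utility 8 - 8 = 0.
Report 4: project built, pays 4, utility 8 - 4 = 4.
So reporting 4 beats truth here (4 > 0).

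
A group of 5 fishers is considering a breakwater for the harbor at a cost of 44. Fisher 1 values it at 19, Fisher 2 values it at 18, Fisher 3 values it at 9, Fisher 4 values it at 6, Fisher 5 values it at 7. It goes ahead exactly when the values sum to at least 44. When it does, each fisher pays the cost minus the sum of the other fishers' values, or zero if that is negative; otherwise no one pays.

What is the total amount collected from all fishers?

Total value 59 ≥ cost 44, so it is built.
Fisher 1: others sum to 40; max(0, 44 - 40) = 4.
Fisher 2: others sum to 41; max(0, 44 - 41) = 3.
Fisher 3: others sum to 50; max(0, 44 - 50) = 0.
Fisher 4: others sum to 53; max(0, 44 - 53) = 0.
Fisher 5: others sum to 52; max(0, 44 - 52) = 0.
Total collected = 4 + 3 + 0 + 0 + 0 = 7.

7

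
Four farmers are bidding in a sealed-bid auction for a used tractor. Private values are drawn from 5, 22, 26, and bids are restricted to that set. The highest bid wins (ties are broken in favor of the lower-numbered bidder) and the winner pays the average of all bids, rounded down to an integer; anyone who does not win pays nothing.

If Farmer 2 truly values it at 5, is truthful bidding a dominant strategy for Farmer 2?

Yes

Check each profile of the others' bids and compare truth against every alternative bid.
Others bid (5, 22, 22): truth gives 0, best alternative gives -12.
Others bid (5, 5, 22): truth gives 0, best alternative gives -8.
Others bid (5, 22, 5): truth gives 0, best alternative gives -8.
Others bid (5, 5, 5): truth gives 0, best alternative gives -4.
Others bid (5, 5, 26): truth gives 0, best alternative gives 0.
Others bid (5, 22, 26): truth gives 0, best alternative gives 0.
(Remaining 21 profiles checked similarly; truth is weakly best in each.)
In every case the truthful bid is at least as good as any alternative, so it is a dominant strategy.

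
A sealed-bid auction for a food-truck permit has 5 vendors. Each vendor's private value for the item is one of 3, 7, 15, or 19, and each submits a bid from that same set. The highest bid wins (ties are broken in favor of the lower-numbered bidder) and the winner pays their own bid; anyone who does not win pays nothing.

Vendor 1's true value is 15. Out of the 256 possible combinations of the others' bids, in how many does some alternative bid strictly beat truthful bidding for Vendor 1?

Others bid (3, 3, 3, 3): truth gives 0; bid 3 gives 12 > 0. Violating.
Others bid (3, 3, 3, 7): truth gives 0; bid 7 gives 8 > 0. Violating.
Others bid (3, 3, 7, 3): truth gives 0; bid 7 gives 8 > 0. Violating.
Others bid (3, 3, 7, 7): truth gives 0; bid 7 gives 8 > 0. Violating.
Others bid (3, 3, 3, 15): truth gives 0; no alternative beats it.
Others bid (3, 3, 3, 19): truth gives 0; no alternative beats it.
(Checking all 256 profiles: 16 have a profitable deviation, 240 do not.)

16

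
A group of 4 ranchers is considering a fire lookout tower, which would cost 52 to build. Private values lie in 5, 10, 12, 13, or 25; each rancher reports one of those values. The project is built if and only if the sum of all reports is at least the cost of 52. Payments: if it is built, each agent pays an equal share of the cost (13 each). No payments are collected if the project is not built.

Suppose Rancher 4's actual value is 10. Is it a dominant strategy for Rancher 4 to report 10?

No

Consider the case where Rancher 1 reports 5, Rancher 2 reports 12 and Rancher 3 reports 25.
Truthful report 10: project built, pays 13, utility 10 - 13 = -3.
Report 5 instead: project not built, utility 0.
Since 0 > -3, reporting 5 is strictly better here, so truthful reporting is not dominant.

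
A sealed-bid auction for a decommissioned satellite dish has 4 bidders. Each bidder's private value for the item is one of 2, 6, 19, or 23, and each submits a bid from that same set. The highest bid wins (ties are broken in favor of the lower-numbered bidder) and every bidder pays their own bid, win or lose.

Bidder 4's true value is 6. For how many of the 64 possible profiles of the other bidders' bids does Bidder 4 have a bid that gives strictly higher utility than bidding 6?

Others bid (2, 2, 6): truth gives -6; bid 2 gives -2 > -6. Violating.
Others bid (2, 2, 19): truth gives -6; bid 2 gives -2 > -6. Violating.
Others bid (2, 2, 23): truth gives -6; bid 2 gives -2 > -6. Violating.
Others bid (2, 6, 2): truth gives -6; bid 2 gives -2 > -6. Violating.
Others bid (2, 2, 2): truth gives 0; no alternative beats it.
(Checking all 64 profiles: 63 have a profitable deviation, 1 does not.)

63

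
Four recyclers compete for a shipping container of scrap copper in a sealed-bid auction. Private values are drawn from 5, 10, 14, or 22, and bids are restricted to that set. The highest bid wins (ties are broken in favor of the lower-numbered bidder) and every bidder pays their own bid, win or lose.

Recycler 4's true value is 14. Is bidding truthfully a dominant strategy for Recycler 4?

No

Consider the case where Recycler 1 bids 5, Recycler 2 bids 5 and Recycler 3 bids 5.
Truthful bid 14: wins, pays 14, utility 14 - 14 = 0.
Bid 10 instead: wins, pays 10, utility 14 - 10 = 4.
Since 4 > 0, bidding 10 is strictly better here, so truthful bidding is not dominant.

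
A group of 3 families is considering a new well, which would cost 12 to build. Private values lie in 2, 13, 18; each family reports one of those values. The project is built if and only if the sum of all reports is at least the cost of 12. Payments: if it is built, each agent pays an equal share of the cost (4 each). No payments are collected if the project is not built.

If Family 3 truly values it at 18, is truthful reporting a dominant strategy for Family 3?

Yes

Check each profile of the others' reports and compare truth against every alternative report.
Others report (2, 2): truth gives 14, best alternative gives 14.
Others report (2, 13): truth gives 14, best alternative gives 14.
Others report (2, 18): truth gives 14, best alternative gives 14.
Others report (13, 2): truth gives 14, best alternative gives 14.
Others report (13, 13): truth gives 14, best alternative gives 14.
Others report (13, 18): truth gives 14, best alternative gives 14.
(Remaining 3 profiles checked similarly; truth is weakly best in each.)
In every case the truthful report is at least as good as any alternative, so it is a dominant strategy.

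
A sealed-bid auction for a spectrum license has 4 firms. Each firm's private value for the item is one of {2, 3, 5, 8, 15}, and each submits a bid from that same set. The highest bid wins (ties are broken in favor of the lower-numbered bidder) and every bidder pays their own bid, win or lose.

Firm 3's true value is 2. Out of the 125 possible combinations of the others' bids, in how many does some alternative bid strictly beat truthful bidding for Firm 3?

Others bid (2, 2, 2): truth gives -2; bid 3 gives -1 > -2. Violating.
Others bid (2, 2, 3): truth gives -2; bid 3 gives -1 > -2. Violating.
Others bid (2, 2, 5): truth gives -2; no alternative beats it.
Others bid (2, 2, 8): truth gives -2; no alternative beats it.
(Checking all 125 profiles: 2 have a profitable deviation, 123 do not.)

2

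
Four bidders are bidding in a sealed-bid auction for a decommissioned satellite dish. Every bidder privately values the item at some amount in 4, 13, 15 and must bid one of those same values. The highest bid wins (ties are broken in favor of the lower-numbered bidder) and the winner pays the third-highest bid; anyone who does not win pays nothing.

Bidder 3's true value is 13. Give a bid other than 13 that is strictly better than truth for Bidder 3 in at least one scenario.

Suppose Bidder 1 bids 4, Bidder 2 bids 4 and Bidder 4 bids 15.
Bid 13: loses, pays 0, utility 0.
Bid 15: wins, pays 4, utility 13 - 4 = 9.
So bidding 15 beats truth here (9 > 0).

15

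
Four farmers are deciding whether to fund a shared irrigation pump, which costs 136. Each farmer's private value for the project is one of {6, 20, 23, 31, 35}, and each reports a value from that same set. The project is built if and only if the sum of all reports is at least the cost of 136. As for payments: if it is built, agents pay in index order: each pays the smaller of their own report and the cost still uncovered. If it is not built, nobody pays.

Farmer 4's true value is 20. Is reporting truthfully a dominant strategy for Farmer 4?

Check each profile of the others' reports and compare truth against every alternative report.
Others report (6, 6, 6): truth gives 0, best alternative gives 0.
Others report (6, 6, 20): truth gives 0, best alternative gives 0.
Others report (6, 6, 23): truth gives 0, best alternative gives 0.
Others report (6, 6, 31): truth gives 0, best alternative gives 0.
Others report (6, 6, 35): truth gives 0, best alternative gives 0.
Others report (6, 20, 6): truth gives 0, best alternative gives 0.
(Remaining 119 profiles checked similarly; truth is weakly best in each.)
In every case the truthful report is at least as good as any alternative, so it is a dominant strategy.

Yes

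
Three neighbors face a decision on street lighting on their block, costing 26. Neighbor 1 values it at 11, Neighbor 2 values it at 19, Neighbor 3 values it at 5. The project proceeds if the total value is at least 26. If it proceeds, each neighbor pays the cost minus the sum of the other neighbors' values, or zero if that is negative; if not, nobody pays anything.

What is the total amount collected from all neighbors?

12

Total value 35 ≥ cost 26, so it is built.
Neighbor 1: others sum to 24; max(0, 26 - 24) = 2.
Neighbor 2: others sum to 16; max(0, 26 - 16) = 10.
Neighbor 3: others sum to 30; max(0, 26 - 30) = 0.
Total collected = 2 + 10 + 0 = 12.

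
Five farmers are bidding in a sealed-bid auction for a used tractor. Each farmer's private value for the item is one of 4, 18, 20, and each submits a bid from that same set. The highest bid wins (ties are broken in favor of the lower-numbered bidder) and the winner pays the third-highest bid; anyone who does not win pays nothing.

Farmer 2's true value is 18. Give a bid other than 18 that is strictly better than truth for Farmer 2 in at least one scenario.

20

Suppose Farmer 1 bids 4, Farmer 3 bids 4, Farmer 4 bids 4 and Farmer 5 bids 20.
Bid 18: loses, pays 0, utility 0.
Bid 20: wins, pays 4, utility 18 - 4 = 14.
So bidding 20 beats truth here (14 > 0).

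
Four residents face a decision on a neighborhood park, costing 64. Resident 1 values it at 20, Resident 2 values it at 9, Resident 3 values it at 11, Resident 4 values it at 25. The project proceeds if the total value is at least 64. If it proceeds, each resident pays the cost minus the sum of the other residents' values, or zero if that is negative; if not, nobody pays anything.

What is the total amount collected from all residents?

Total value 65 ≥ cost 64, so it is built.
Resident 1: others sum to 45; max(0, 64 - 45) = 19.
Resident 2: others sum to 56; max(0, 64 - 56) = 8.
Resident 3: others sum to 54; max(0, 64 - 54) = 10.
Resident 4: others sum to 40; max(0, 64 - 40) = 24.
Total collected = 19 + 8 + 10 + 24 = 61.

61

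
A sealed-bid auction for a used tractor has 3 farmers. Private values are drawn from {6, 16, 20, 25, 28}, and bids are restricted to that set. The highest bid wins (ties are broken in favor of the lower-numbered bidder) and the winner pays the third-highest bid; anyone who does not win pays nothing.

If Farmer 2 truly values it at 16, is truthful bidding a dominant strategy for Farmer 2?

Consider the case where Farmer 1 bids 6 and Farmer 3 bids 20.
Truthful bid 16: loses, pays 0, utility 0.
Bid 20 instead: wins, pays 6, utility 16 - 6 = 10.
Since 10 > 0, bidding 20 is strictly better here, so truthful bidding is not dominant.

No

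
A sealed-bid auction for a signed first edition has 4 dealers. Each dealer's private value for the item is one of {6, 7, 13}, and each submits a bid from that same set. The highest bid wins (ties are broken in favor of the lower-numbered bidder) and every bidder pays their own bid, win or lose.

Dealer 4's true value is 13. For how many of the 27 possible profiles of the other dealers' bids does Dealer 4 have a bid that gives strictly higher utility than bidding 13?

Others bid (6, 6, 6): truth gives 0; bid 7 gives 6 > 0. Violating.
Others bid (6, 6, 13): truth gives -13; bid 6 gives -6 > -13. Violating.
Others bid (6, 7, 13): truth gives -13; bid 6 gives -6 > -13. Violating.
Others bid (6, 13, 6): truth gives -13; bid 6 gives -6 > -13. Violating.
Others bid (6, 6, 7): truth gives 0; no alternative beats it.
Others bid (6, 7, 6): truth gives 0; no alternative beats it.
(Checking all 27 profiles: 20 have a profitable deviation, 7 do not.)

20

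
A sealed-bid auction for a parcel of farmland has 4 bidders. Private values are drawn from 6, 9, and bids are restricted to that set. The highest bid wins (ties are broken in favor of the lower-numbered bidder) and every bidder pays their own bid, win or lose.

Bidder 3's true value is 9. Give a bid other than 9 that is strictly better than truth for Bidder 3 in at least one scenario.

6

Suppose Bidder 1 bids 6, Bidder 2 bids 9 and Bidder 4 bids 6.
Bid 9: loses but pays 9, utility -9.
Bid 6: loses but pays 6, utility -6.
So bidding 6 beats truth here (-6 > -9).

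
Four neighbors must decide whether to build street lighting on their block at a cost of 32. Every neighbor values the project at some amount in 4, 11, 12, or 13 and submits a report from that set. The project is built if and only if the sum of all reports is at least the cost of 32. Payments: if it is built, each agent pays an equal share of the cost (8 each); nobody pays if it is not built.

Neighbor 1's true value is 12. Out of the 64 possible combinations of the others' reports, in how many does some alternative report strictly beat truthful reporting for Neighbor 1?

Others report (4, 4, 11): truth gives 0; report 13 gives 4 > 0. Violating.
Others report (4, 11, 4): truth gives 0; report 13 gives 4 > 0. Violating.
Others report (11, 4, 4): truth gives 0; report 13 gives 4 > 0. Violating.
Others report (4, 4, 4): truth gives 0; no alternative beats it.
Others report (4, 4, 12): truth gives 4; no alternative beats it.
(Checking all 64 profiles: 3 have a profitable deviation, 61 do not.)

3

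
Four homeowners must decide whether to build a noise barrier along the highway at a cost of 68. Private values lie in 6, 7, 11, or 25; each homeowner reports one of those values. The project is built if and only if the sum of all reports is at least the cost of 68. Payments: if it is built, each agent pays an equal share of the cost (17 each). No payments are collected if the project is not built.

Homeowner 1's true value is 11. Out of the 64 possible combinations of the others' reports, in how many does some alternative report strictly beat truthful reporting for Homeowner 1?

Others report (7, 25, 25): truth gives -6; report 6 gives 0 > -6. Violating.
Others report (11, 25, 25): truth gives -6; report 6 gives 0 > -6. Violating.
Others report (25, 7, 25): truth gives -6; report 6 gives 0 > -6. Violating.
Others report (25, 11, 25): truth gives -6; report 6 gives 0 > -6. Violating.
Others report (6, 6, 6): truth gives 0; no alternative beats it.
Others report (6, 6, 7): truth gives 0; no alternative beats it.
(Checking all 64 profiles: 6 have a profitable deviation, 58 do not.)

6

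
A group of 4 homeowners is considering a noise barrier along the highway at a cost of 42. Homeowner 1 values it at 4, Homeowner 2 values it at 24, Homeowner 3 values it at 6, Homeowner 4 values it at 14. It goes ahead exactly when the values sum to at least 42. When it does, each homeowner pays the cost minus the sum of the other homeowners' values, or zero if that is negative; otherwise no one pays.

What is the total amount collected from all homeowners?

Total value 48 ≥ cost 42, so it is built.
Homeowner 1: others sum to 44; max(0, 42 - 44) = 0.
Homeowner 2: others sum to 24; max(0, 42 - 24) = 18.
Homeowner 3: others sum to 42; max(0, 42 - 42) = 0.
Homeowner 4: others sum to 34; max(0, 42 - 34) = 8.
Total collected = 0 + 18 + 0 + 8 = 26.

26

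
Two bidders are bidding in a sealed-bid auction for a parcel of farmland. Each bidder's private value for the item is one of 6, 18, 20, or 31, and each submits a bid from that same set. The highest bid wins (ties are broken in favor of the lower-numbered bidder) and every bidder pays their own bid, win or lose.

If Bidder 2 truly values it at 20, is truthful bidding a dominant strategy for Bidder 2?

Consider the case where Bidder 1 bids 6.
Truthful bid 20: wins, pays 20, utility 20 - 20 = 0.
Bid 18 instead: wins, pays 18, utility 20 - 18 = 2.
Since 2 > 0, bidding 18 is strictly better here, so truthful bidding is not dominant.

No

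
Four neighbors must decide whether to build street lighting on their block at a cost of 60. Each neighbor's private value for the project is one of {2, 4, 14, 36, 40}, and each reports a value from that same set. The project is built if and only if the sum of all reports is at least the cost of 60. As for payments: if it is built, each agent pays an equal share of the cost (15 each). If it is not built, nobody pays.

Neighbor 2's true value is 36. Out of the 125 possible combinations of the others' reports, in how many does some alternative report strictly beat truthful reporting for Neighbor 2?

9

Others report (2, 4, 14): truth gives 0; report 40 gives 21 > 0. Violating.
Others report (2, 14, 4): truth gives 0; report 40 gives 21 > 0. Violating.
Others report (4, 2, 14): truth gives 0; report 40 gives 21 > 0. Violating.
Others report (4, 4, 14): truth gives 0; report 40 gives 21 > 0. Violating.
Others report (2, 2, 2): truth gives 0; no alternative beats it.
Others report (2, 2, 4): truth gives 0; no alternative beats it.
(Checking all 125 profiles: 9 have a profitable deviation, 116 do not.)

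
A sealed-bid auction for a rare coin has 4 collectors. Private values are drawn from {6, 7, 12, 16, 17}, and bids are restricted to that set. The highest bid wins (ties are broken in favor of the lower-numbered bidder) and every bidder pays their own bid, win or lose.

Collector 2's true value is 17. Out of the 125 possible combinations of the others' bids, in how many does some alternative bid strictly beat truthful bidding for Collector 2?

Others bid (6, 6, 6): truth gives 0; bid 7 gives 10 > 0. Violating.
Others bid (6, 6, 7): truth gives 0; bid 7 gives 10 > 0. Violating.
Others bid (6, 6, 12): truth gives 0; bid 12 gives 5 > 0. Violating.
Others bid (6, 6, 16): truth gives 0; bid 16 gives 1 > 0. Violating.
Others bid (6, 6, 17): truth gives 0; no alternative beats it.
Others bid (6, 7, 17): truth gives 0; no alternative beats it.
(Checking all 125 profiles: 73 have a profitable deviation, 52 do not.)

73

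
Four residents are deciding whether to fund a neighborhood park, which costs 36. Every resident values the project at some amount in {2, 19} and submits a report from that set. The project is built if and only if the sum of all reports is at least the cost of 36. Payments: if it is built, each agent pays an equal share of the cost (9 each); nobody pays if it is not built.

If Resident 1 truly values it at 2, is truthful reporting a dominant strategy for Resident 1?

Check each profile of the others' reports and compare truth against every alternative report.
Others report (2, 2, 19): truth gives 0, best alternative gives -7.
Others report (2, 19, 2): truth gives 0, best alternative gives -7.
Others report (19, 2, 2): truth gives 0, best alternative gives -7.
Others report (2, 19, 19): truth gives -7, best alternative gives -7.
Others report (19, 2, 19): truth gives -7, best alternative gives -7.
Others report (19, 19, 2): truth gives -7, best alternative gives -7.
(Remaining 2 profiles checked similarly; truth is weakly best in each.)
In every case the truthful report is at least as good as any alternative, so it is a dominant strategy.

Yes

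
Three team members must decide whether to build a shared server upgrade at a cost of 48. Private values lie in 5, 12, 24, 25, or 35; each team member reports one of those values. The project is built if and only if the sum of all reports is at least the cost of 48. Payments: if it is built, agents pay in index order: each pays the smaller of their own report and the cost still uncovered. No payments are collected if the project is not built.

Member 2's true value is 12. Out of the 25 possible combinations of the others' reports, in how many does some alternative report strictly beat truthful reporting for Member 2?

Others report (12, 35): truth gives 0; report 5 gives 7 > 0. Violating.
Others report (24, 24): truth gives 0; report 5 gives 7 > 0. Violating.
Others report (24, 25): truth gives 0; report 5 gives 7 > 0. Violating.
Others report (24, 35): truth gives 0; report 5 gives 7 > 0. Violating.
Others report (5, 5): truth gives 0; no alternative beats it.
Others report (5, 12): truth gives 0; no alternative beats it.
(Checking all 25 profiles: 11 have a profitable deviation, 14 do not.)

11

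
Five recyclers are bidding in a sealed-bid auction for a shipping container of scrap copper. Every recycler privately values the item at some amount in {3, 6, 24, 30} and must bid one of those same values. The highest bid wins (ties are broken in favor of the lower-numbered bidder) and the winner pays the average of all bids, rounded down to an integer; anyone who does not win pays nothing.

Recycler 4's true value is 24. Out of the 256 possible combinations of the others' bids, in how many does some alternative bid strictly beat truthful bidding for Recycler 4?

84

Others bid (3, 3, 3, 3): truth gives 17; bid 6 gives 21 > 17. Violating.
Others bid (3, 3, 3, 6): truth gives 17; bid 6 gives 20 > 17. Violating.
Others bid (3, 3, 3, 30): truth gives 0; bid 30 gives 11 > 0. Violating.
Others bid (3, 3, 6, 30): truth gives 0; bid 30 gives 10 > 0. Violating.
Others bid (3, 3, 3, 24): truth gives 13; no alternative beats it.
Others bid (3, 3, 6, 3): truth gives 17; no alternative beats it.
(Checking all 256 profiles: 84 have a profitable deviation, 172 do not.)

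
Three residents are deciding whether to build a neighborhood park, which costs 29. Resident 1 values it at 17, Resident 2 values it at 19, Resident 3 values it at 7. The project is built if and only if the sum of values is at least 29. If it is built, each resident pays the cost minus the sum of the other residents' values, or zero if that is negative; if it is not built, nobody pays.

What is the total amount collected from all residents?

Total value 43 ≥ cost 29, so it is built.
Resident 1: others sum to 26; max(0, 29 - 26) = 3.
Resident 2: others sum to 24; max(0, 29 - 24) = 5.
Resident 3: others sum to 36; max(0, 29 - 36) = 0.
Total collected = 3 + 5 + 0 = 8.

8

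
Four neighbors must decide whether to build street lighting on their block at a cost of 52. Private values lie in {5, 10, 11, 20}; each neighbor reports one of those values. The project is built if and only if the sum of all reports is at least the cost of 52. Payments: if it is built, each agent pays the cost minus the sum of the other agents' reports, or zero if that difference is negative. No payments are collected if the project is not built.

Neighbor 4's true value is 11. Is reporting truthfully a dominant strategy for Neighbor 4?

Check each profile of the others' reports and compare truth against every alternative report.
Others report (20, 20, 20): truth gives 11, best alternative gives 11.
Others report (11, 20, 20): truth gives 10, best alternative gives 10.
Others report (20, 11, 20): truth gives 10, best alternative gives 10.
Others report (20, 20, 11): truth gives 10, best alternative gives 10.
Others report (10, 20, 20): truth gives 9, best alternative gives 9.
Others report (20, 10, 20): truth gives 9, best alternative gives 9.
(Remaining 58 profiles checked similarly; truth is weakly best in each.)
In every case the truthful report is at least as good as any alternative, so it is a dominant strategy.

Yes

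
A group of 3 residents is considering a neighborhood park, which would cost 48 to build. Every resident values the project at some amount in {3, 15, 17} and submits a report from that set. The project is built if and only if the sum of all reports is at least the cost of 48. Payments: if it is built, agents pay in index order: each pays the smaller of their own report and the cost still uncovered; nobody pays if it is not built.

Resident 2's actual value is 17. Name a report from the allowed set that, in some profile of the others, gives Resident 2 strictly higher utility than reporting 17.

15

Suppose Resident 1 reports 17 and Resident 3 reports 17.
Report 17: project built, pays 17, utility 17 - 17 = 0.
Report 15: project built, pays 15, utility 17 - 15 = 2.
So reporting 15 beats truth here (2 > 0).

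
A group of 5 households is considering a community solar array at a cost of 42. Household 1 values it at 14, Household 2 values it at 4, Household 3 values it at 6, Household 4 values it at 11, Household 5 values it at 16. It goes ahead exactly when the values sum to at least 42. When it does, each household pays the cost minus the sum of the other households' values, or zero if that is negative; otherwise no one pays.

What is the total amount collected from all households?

Total value 51 ≥ cost 42, so it is built.
Household 1: others sum to 37; max(0, 42 - 37) = 5.
Household 2: others sum to 47; max(0, 42 - 47) = 0.
Household 3: others sum to 45; max(0, 42 - 45) = 0.
Household 4: others sum to 40; max(0, 42 - 40) = 2.
Household 5: others sum to 35; max(0, 42 - 35) = 7.
Total collected = 5 + 0 + 0 + 2 + 7 = 14.

14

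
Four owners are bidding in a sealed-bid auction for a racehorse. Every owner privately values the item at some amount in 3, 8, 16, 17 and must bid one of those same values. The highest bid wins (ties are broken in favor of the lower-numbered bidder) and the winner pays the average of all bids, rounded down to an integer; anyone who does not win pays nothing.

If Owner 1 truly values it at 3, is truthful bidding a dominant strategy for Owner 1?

Check each profile of the others' bids and compare truth against every alternative bid.
Others bid (8, 8, 8): truth gives 0, best alternative gives -5.
Others bid (3, 8, 8): truth gives 0, best alternative gives -3.
Others bid (8, 3, 8): truth gives 0, best alternative gives -3.
Others bid (8, 8, 3): truth gives 0, best alternative gives -3.
Others bid (3, 3, 8): truth gives 0, best alternative gives -2.
Others bid (3, 8, 3): truth gives 0, best alternative gives -2.
(Remaining 58 profiles checked similarly; truth is weakly best in each.)
In every case the truthful bid is at least as good as any alternative, so it is a dominant strategy.

Yes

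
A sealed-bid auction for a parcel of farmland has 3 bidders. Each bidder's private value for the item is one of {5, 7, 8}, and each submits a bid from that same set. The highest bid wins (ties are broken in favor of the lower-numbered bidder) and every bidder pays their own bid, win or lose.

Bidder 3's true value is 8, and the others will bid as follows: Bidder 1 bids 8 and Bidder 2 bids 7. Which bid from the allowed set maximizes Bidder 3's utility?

Bid 5: loses but pays 5, utility -5.
Bid 7: loses but pays 7, utility -7.
Bid 8: loses but pays 8, utility -8.
The best choice is 5 with utility -5.

5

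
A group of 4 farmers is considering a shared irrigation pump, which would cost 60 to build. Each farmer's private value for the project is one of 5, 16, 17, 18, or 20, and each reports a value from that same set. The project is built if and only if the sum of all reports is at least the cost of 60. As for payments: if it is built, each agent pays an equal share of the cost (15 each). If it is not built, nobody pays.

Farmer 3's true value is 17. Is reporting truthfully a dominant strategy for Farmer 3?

Consider the case where Farmer 1 reports 5, Farmer 2 reports 16 and Farmer 4 reports 20.
Truthful report 17: project not built, utility 0.
Report 20 instead: project built, pays 15, utility 17 - 15 = 2.
Since 2 > 0, reporting 20 is strictly better here, so truthful reporting is not dominant.

No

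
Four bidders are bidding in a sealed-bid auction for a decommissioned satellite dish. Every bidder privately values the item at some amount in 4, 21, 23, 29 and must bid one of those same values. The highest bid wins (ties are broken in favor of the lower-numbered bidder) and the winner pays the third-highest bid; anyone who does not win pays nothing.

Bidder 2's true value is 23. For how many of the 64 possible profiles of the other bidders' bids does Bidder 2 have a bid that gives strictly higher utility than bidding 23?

Others bid (4, 4, 29): truth gives 0; bid 29 gives 19 > 0. Violating.
Others bid (4, 21, 29): truth gives 0; bid 29 gives 2 > 0. Violating.
Others bid (4, 29, 4): truth gives 0; bid 29 gives 19 > 0. Violating.
Others bid (4, 29, 21): truth gives 0; bid 29 gives 2 > 0. Violating.
Others bid (4, 4, 4): truth gives 19; no alternative beats it.
Others bid (4, 4, 21): truth gives 19; no alternative beats it.
(Checking all 64 profiles: 12 have a profitable deviation, 52 do not.)

12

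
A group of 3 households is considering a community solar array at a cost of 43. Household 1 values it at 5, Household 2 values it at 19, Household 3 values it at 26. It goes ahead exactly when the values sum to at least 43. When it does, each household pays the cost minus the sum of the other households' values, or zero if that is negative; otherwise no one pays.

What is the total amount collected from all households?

Total value 50 ≥ cost 43, so it is built.
Household 1: others sum to 45; max(0, 43 - 45) = 0.
Household 2: others sum to 31; max(0, 43 - 31) = 12.
Household 3: others sum to 24; max(0, 43 - 24) = 19.
Total collected = 0 + 12 + 19 = 31.

31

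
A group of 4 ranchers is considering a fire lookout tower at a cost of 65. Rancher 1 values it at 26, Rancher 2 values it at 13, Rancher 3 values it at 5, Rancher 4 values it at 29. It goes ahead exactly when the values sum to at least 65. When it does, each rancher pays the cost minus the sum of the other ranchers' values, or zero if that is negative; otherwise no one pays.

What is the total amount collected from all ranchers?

Total value 73 ≥ cost 65, so it is built.
Rancher 1: others sum to 47; max(0, 65 - 47) = 18.
Rancher 2: others sum to 60; max(0, 65 - 60) = 5.
Rancher 3: others sum to 68; max(0, 65 - 68) = 0.
Rancher 4: others sum to 44; max(0, 65 - 44) = 21.
Total collected = 18 + 5 + 0 + 21 = 44.

44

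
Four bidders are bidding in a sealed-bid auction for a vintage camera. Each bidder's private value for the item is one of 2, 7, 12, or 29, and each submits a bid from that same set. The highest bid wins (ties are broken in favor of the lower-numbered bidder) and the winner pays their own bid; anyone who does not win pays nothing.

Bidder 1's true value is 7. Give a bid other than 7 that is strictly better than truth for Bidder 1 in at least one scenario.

Suppose Bidder 2 bids 2, Bidder 3 bids 2 and Bidder 4 bids 2.
Bid 7: wins, pays 7, utility 7 - 7 = 0.
Bid 2: wins, pays 2, utility 7 - 2 = 5.
So bidding 2 beats truth here (5 > 0).

2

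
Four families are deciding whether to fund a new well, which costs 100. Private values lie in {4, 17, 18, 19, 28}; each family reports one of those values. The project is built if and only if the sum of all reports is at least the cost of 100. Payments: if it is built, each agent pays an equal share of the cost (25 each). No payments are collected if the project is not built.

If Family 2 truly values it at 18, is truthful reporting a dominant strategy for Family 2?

No

Consider the case where Family 1 reports 28, Family 3 reports 28 and Family 4 reports 28.
Truthful report 18: project built, pays 25, utility 18 - 25 = -7.
Report 4 instead: project not built, utility 0.
Since 0 > -7, reporting 4 is strictly better here, so truthful reporting is not dominant.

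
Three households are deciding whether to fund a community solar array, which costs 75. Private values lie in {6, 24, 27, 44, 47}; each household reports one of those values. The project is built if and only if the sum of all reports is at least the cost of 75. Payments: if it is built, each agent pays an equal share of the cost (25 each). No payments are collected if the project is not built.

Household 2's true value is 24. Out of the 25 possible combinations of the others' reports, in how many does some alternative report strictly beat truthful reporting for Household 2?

7

Others report (6, 47): truth gives -1; report 6 gives 0 > -1. Violating.
Others report (24, 27): truth gives -1; report 6 gives 0 > -1. Violating.
Others report (24, 44): truth gives -1; report 6 gives 0 > -1. Violating.
Others report (27, 24): truth gives -1; report 6 gives 0 > -1. Violating.
Others report (6, 6): truth gives 0; no alternative beats it.
Others report (6, 24): truth gives 0; no alternative beats it.
(Checking all 25 profiles: 7 have a profitable deviation, 18 do not.)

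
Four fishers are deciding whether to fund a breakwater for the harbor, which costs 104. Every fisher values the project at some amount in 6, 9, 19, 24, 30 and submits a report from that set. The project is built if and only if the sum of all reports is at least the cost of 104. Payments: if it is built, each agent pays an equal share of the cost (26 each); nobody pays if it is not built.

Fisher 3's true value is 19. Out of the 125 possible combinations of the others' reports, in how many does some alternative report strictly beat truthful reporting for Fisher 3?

1

Others report (30, 30, 30): truth gives -7; report 6 gives 0 > -7. Violating.
Others report (6, 6, 6): truth gives 0; no alternative beats it.
Others report (6, 6, 9): truth gives 0; no alternative beats it.
(Checking all 125 profiles: 1 has a profitable deviation, 124 do not.)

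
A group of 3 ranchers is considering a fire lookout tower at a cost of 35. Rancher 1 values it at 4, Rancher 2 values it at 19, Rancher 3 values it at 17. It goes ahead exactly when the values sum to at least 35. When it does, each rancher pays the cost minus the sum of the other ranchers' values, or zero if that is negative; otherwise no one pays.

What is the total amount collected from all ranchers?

Total value 40 ≥ cost 35, so it is built.
Rancher 1: others sum to 36; max(0, 35 - 36) = 0.
Rancher 2: others sum to 21; max(0, 35 - 21) = 14.
Rancher 3: others sum to 23; max(0, 35 - 23) = 12.
Total collected = 0 + 14 + 12 = 26.

26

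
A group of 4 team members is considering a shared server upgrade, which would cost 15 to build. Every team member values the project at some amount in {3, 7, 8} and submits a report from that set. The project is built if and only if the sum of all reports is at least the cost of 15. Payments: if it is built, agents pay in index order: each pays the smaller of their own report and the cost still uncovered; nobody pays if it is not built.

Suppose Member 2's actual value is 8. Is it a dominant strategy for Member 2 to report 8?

No

Consider the case where Member 1 reports 3, Member 3 reports 3 and Member 4 reports 3.
Truthful report 8: project built, pays 8, utility 8 - 8 = 0.
Report 7 instead: project built, pays 7, utility 8 - 7 = 1.
Since 1 > 0, reporting 7 is strictly better here, so truthful reporting is not dominant.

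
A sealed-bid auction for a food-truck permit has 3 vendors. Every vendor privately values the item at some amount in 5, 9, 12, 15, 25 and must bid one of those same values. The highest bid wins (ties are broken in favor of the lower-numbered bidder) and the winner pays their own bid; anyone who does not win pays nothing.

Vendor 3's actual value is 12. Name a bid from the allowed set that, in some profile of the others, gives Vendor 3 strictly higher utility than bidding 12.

9

Suppose Vendor 1 bids 5 and Vendor 2 bids 5.
Bid 12: wins, pays 12, utility 12 - 12 = 0.
Bid 9: wins, pays 9, utility 12 - 9 = 3.
So bidding 9 beats truth here (3 > 0).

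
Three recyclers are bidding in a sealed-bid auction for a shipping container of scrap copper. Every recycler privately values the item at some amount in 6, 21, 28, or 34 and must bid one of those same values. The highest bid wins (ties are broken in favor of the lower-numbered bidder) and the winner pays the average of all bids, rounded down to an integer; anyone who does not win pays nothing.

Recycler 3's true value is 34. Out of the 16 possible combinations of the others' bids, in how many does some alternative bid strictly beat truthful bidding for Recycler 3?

Others bid (6, 6): truth gives 19; bid 21 gives 23 > 19. Violating.
Others bid (6, 21): truth gives 14; bid 28 gives 16 > 14. Violating.
Others bid (21, 6): truth gives 14; bid 28 gives 16 > 14. Violating.
Others bid (21, 21): truth gives 9; bid 28 gives 11 > 9. Violating.
Others bid (6, 28): truth gives 12; no alternative beats it.
Others bid (6, 34): truth gives 0; no alternative beats it.
(Checking all 16 profiles: 4 have a profitable deviation, 12 do not.)

4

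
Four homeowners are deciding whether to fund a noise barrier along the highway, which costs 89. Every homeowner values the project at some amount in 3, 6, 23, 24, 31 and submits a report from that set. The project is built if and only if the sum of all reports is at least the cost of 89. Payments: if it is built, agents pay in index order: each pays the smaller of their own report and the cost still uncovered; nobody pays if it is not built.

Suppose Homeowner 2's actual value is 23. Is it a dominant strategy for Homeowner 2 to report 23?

Consider the case where Homeowner 1 reports 23, Homeowner 3 reports 31 and Homeowner 4 reports 31.
Truthful report 23: project built, pays 23, utility 23 - 23 = 0.
Report 6 instead: project built, pays 6, utility 23 - 6 = 17.
Since 17 > 0, reporting 6 is strictly better here, so truthful reporting is not dominant.

No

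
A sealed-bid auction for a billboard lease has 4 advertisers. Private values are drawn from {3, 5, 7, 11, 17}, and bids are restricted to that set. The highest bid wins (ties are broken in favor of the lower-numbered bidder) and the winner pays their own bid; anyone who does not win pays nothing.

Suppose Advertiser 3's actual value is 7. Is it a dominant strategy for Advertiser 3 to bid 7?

No

Consider the case where Advertiser 1 bids 3, Advertiser 2 bids 3 and Advertiser 4 bids 3.
Truthful bid 7: wins, pays 7, utility 7 - 7 = 0.
Bid 5 instead: wins, pays 5, utility 7 - 5 = 2.
Since 2 > 0, bidding 5 is strictly better here, so truthful bidding is not dominant.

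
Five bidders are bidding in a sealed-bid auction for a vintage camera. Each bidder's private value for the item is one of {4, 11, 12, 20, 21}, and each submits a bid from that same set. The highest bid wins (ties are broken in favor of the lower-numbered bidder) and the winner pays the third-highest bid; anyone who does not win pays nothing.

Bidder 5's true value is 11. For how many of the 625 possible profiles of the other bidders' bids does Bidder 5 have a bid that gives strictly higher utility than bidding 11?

Others bid (4, 4, 4, 11): truth gives 0; bid 12 gives 7 > 0. Violating.
Others bid (4, 4, 4, 12): truth gives 0; bid 20 gives 7 > 0. Violating.
Others bid (4, 4, 4, 20): truth gives 0; bid 21 gives 7 > 0. Violating.
Others bid (4, 4, 11, 4): truth gives 0; bid 12 gives 7 > 0. Violating.
Others bid (4, 4, 4, 4): truth gives 7; no alternative beats it.
Others bid (4, 4, 4, 21): truth gives 0; no alternative beats it.
(Checking all 625 profiles: 12 have a profitable deviation, 613 do not.)

12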